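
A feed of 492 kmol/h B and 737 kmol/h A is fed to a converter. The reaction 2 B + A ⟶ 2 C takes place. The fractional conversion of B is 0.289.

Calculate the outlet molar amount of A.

B reacted = 0.289 × 492 = 142.2 kmol/h; ν_B = −2, so ξ = 142.2/2 = 71.09 kmol/h.
Outlet amounts (n = n₀ + ν ξ):
  B: 492 − 2(71.09) = 349.8
  A: 737 − 1(71.09) = 665.9
  C: 0 + 2(71.09) = 142.2

666 kmol/h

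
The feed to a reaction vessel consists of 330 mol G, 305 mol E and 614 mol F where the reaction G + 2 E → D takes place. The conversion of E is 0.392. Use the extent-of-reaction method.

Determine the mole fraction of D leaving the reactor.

0.0529

E reacted = 0.392 × 305 = 119.6 mol; ν_E = −2, so ξ = 119.6/2 = 59.78 mol.
Outlet amounts (n = n₀ + ν ξ):
  G: 330 − 1(59.78) = 270.2
  E: 305 − 2(59.78) = 185.4
  D: 0 + 1(59.78) = 59.78
  F: 614 (inert)
Total out = 1129 mol; y_D = 59.78 / 1129 = 0.05293.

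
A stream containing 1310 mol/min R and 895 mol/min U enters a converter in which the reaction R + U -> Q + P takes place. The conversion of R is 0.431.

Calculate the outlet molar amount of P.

565 mol/min

R reacted = 0.431 × 1310 = 564.6 mol/min; ν_R = −1, so ξ = 564.6/1 = 564.6 mol/min.
Outlet amounts (n = n₀ + ν ξ):
  R: 1310 − 1(564.6) = 745.4
  U: 895 − 1(564.6) = 330.4
  Q: 0 + 1(564.6) = 564.6
  P: 0 + 1(564.6) = 564.6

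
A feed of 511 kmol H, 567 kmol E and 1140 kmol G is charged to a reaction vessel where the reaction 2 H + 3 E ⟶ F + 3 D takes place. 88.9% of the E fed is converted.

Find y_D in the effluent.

E reacted = 0.889 × 567 = 504.1 kmol; ν_E = −3, so ξ = 504.1/3 = 168 kmol.
Outlet amounts (n = n₀ + ν ξ):
  H: 511 − 2(168) = 175
  E: 567 − 3(168) = 62.94
  F: 0 + 1(168) = 168
  D: 0 + 3(168) = 504.1
  G: 1140 (inert)
Total out = 2050 kmol; y_D = 504.1 / 2050 = 0.2459.

0.246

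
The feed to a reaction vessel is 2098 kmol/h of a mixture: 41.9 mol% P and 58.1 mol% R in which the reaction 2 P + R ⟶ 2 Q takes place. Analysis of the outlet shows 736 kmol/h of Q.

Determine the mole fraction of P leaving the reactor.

0.0827

For Q: n = n₀ + 2ξ → 736 = 0 + 2ξ, giving ξ = 368 kmol/h.
Outlet amounts (n = n₀ + ν ξ):
  P: 879.1 − 2(368) = 143.1
  R: 1219 − 1(368) = 850.9
  Q: 0 + 2(368) = 736
Total out = 1730 kmol/h; y_P = 143.1 / 1730 = 0.08269.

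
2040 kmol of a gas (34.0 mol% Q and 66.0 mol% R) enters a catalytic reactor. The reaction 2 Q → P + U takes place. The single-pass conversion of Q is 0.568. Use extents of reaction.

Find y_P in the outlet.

0.0966

Q reacted = 0.568 × 693.6 = 394 kmol; ν_Q = −2, so ξ = 394/2 = 197 kmol.
Outlet amounts (n = n₀ + ν ξ):
  Q: 693.6 − 2(197) = 299.6
  P: 0 + 1(197) = 197
  U: 0 + 1(197) = 197
  R: 1346 (inert)
Total out = 2040 kmol; y_P = 197 / 2040 = 0.09656.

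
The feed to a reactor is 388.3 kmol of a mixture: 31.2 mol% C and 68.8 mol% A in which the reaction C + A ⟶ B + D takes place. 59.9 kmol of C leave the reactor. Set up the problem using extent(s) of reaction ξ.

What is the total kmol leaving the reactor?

For C: n = n₀ − 1ξ → 59.9 = 121.1 − 1ξ, giving ξ = 61.25 kmol.
Outlet amounts (n = n₀ + ν ξ):
  C: 121.1 − 1(61.25) = 59.9
  A: 267.2 − 1(61.25) = 205.9
  B: 0 + 1(61.25) = 61.25
  D: 0 + 1(61.25) = 61.25
Total out = 59.9 + 205.9 + 61.25 + 61.25 = 388.3 kmol.

388 kmol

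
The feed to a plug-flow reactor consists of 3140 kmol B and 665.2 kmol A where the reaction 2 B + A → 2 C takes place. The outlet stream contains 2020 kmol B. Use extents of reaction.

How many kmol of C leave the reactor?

1120 kmol

For B: n = n₀ − 2ξ → 2020 = 3140 − 2ξ, giving ξ = 560 kmol.
Outlet amounts (n = n₀ + ν ξ):
  B: 3140 − 2(560) = 2020
  A: 665.2 − 1(560) = 105.2
  C: 0 + 2(560) = 1120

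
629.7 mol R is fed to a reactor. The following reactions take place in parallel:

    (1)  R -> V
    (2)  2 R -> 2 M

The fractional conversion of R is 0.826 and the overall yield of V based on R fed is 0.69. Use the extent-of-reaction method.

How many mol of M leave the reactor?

85.6 mol

Yield of V: 1ξ₁ / 629.7 = 0.69 → ξ₁ = 434.5 mol.
Conversion of R: 1ξ₁ + 2ξ₂ = 0.826 × 629.7 = 520.1 → ξ₂ = 42.82 mol.
Outlet amounts (n = n₀ + Σ ν·ξ):
  R: 629.7 − 1(434.5) − 2(42.82) = 109.6
  V: 0 + 1(434.5) = 434.5
  M: 0 + 2(42.82) = 85.64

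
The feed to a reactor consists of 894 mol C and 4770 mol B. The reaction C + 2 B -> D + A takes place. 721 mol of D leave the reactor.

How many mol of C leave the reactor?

For D: n = n₀ + 1ξ → 721 = 0 + 1ξ, giving ξ = 721 mol.
Outlet amounts (n = n₀ + ν ξ):
  C: 894 − 1(721) = 173
  B: 4770 − 2(721) = 3328
  D: 0 + 1(721) = 721
  A: 0 + 1(721) = 721

173 mol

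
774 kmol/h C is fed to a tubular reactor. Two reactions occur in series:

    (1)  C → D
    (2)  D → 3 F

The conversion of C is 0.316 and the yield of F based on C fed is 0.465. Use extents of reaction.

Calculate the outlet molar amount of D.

125 kmol/h

Conversion of C: C consumed = 1ξ₁ = 0.316 × 774 → ξ₁ = 244.6 kmol/h.
Yield of F: 3ξ₂ / 774 = 0.465 → ξ₂ = 120 kmol/h.
Outlet amounts (n = n₀ + Σ ν·ξ):
  C: 774 − 1(244.6) = 529.4
  D: 0 + 1(244.6) − 1(120) = 124.6
  F: 0 + 3(120) = 359.9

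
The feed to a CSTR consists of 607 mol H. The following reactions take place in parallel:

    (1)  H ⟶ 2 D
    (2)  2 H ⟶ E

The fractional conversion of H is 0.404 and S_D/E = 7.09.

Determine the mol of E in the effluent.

Conversion of H: H consumed = 0.404 × 607 = 245.2 mol = 1ξ₁ + 2ξ₂.
Selectivity: 2ξ₁ / (1ξ₂) = 7.09 → ξ₁ = 3.545 ξ₂.
Substitute: (1·3.545 + 2) ξ₂ = 245.2 → ξ₂ = 44.23 mol, ξ₁ = 156.8 mol.
Outlet amounts (n = n₀ + Σ ν·ξ):
  H: 607 − 1(156.8) − 2(44.23) = 361.8
  D: 0 + 2(156.8) = 313.6
  E: 0 + 1(44.23) = 44.23

44.2 mol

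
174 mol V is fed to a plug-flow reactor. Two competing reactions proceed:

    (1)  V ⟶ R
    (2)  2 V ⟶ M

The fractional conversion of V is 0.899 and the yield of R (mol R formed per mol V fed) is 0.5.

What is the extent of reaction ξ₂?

ξ₂ = 34.7 mol

Yield of R: 1ξ₁ / 174 = 0.5 → ξ₁ = 87 mol.
Conversion of V: 1ξ₁ + 2ξ₂ = 0.899 × 174 = 156.4 → ξ₂ = 34.71 mol.
Outlet amounts (n = n₀ + Σ ν·ξ):
  V: 174 − 1(87) − 2(34.71) = 17.57
  R: 0 + 1(87) = 87
  M: 0 + 1(34.71) = 34.71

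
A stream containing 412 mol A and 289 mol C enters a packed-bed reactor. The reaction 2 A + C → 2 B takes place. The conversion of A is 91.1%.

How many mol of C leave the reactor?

A reacted = 0.911 × 412 = 375.3 mol; ν_A = −2, so ξ = 375.3/2 = 187.7 mol.
Outlet amounts (n = n₀ + ν ξ):
  A: 412 − 2(187.7) = 36.67
  C: 289 − 1(187.7) = 101.3
  B: 0 + 2(187.7) = 375.3

101 mol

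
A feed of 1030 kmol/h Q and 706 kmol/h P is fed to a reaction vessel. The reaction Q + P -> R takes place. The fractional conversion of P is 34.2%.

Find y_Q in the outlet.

P reacted = 0.342 × 706 = 241.5 kmol/h; ν_P = −1, so ξ = 241.5/1 = 241.5 kmol/h.
Outlet amounts (n = n₀ + ν ξ):
  Q: 1030 − 1(241.5) = 788.5
  P: 706 − 1(241.5) = 464.5
  R: 0 + 1(241.5) = 241.5
Total out = 1495 kmol/h; y_Q = 788.5 / 1495 = 0.5276.

0.528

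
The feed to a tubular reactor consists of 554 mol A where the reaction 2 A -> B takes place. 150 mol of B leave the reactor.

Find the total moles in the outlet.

404 mol

For B: n = n₀ + 1ξ → 150 = 0 + 1ξ, giving ξ = 150 mol.
Outlet amounts (n = n₀ + ν ξ):
  A: 554 − 2(150) = 254
  B: 0 + 1(150) = 150
Total out = 254 + 150 = 404 mol.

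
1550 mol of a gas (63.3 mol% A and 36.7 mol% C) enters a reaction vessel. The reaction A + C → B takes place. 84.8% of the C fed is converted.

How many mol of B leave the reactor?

C reacted = 0.848 × 568.9 = 482.4 mol; ν_C = −1, so ξ = 482.4/1 = 482.4 mol.
Outlet amounts (n = n₀ + ν ξ):
  A: 981.1 − 1(482.4) = 498.8
  C: 568.9 − 1(482.4) = 86.47
  B: 0 + 1(482.4) = 482.4

482 mol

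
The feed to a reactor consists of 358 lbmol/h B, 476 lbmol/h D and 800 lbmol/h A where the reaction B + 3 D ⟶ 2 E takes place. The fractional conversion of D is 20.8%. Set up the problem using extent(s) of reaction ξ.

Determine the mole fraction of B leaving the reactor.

D reacted = 0.208 × 476 = 99.01 lbmol/h; ν_D = −3, so ξ = 99.01/3 = 33 lbmol/h.
Outlet amounts (n = n₀ + ν ξ):
  B: 358 − 1(33) = 325
  D: 476 − 3(33) = 377
  E: 0 + 2(33) = 66.01
  A: 800 (inert)
Total out = 1568 lbmol/h; y_B = 325 / 1568 = 0.2073.

0.207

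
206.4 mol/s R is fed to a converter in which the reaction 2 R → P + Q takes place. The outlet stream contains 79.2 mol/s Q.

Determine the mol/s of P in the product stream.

79.2 mol/s

For Q: n = n₀ + 1ξ → 79.2 = 0 + 1ξ, giving ξ = 79.2 mol/s.
Outlet amounts (n = n₀ + ν ξ):
  R: 206.4 − 2(79.2) = 48
  P: 0 + 1(79.2) = 79.2
  Q: 0 + 1(79.2) = 79.2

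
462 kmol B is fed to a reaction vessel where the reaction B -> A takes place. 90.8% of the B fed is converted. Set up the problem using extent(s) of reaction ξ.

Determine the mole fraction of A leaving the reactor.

B reacted = 0.908 × 462 = 419.5 kmol; ν_B = −1, so ξ = 419.5/1 = 419.5 kmol.
Outlet amounts (n = n₀ + ν ξ):
  B: 462 − 1(419.5) = 42.5
  A: 0 + 1(419.5) = 419.5
Total out = 462 kmol; y_A = 419.5 / 462 = 0.908.

0.908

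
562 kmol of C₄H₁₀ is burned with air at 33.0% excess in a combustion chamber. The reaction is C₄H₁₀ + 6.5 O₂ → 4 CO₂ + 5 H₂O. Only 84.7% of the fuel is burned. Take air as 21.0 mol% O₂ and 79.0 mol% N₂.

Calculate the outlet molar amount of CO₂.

Stoichiometric O₂ = 6.5 × 562 = 3653 kmol; O₂ fed = 3653 × 1.330 = 4858 kmol.
N₂ fed = 4858 × 79/21 = 18280 kmol.
Fuel reacted = 0.847 × 562 → ξ = 476 kmol.
Outlet (n = n₀ + ν ξ):
  C₄H₁₀: 562 − 1(476) = 85.99
  O₂: 4858 − 6.5(476) = 1764
  N₂: 18280 (inert)
  CO₂: 0 + 4(476) = 1904
  H₂O: 0 + 5(476) = 2380

1900 kmol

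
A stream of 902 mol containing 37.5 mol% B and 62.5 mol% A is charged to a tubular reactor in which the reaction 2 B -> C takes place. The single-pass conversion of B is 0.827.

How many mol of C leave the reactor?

B reacted = 0.827 × 338.2 = 279.7 mol; ν_B = −2, so ξ = 279.7/2 = 139.9 mol.
Outlet amounts (n = n₀ + ν ξ):
  B: 338.2 − 2(139.9) = 58.52
  C: 0 + 1(139.9) = 139.9
  A: 563.8 (inert)

140 mol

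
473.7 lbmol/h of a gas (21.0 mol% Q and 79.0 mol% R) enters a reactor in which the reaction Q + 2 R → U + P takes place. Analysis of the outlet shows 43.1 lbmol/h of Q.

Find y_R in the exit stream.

For Q: n = n₀ − 1ξ → 43.1 = 99.48 − 1ξ, giving ξ = 56.38 lbmol/h.
Outlet amounts (n = n₀ + ν ξ):
  Q: 99.48 − 1(56.38) = 43.1
  R: 374.2 − 2(56.38) = 261.5
  U: 0 + 1(56.38) = 56.38
  P: 0 + 1(56.38) = 56.38
Total out = 417.3 lbmol/h; y_R = 261.5 / 417.3 = 0.6265.

0.627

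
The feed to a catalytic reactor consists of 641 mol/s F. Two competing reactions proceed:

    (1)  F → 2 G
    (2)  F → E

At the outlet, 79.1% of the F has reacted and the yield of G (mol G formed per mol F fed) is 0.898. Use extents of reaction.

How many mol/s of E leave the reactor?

219 mol/s

Yield of G: 2ξ₁ / 641 = 0.898 → ξ₁ = 287.8 mol/s.
Conversion of F: 1ξ₁ + 1ξ₂ = 0.791 × 641 = 507 → ξ₂ = 219.2 mol/s.
Outlet amounts (n = n₀ + Σ ν·ξ):
  F: 641 − 1(287.8) − 1(219.2) = 134
  G: 0 + 2(287.8) = 575.6
  E: 0 + 1(219.2) = 219.2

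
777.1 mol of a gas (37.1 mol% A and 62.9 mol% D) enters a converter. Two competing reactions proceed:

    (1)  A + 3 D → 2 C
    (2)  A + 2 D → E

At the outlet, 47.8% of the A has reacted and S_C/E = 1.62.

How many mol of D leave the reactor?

Conversion of A: A consumed = 0.478 × 288.3 = 137.8 mol = 1ξ₁ + 1ξ₂.
Selectivity: 2ξ₁ / (1ξ₂) = 1.62 → ξ₁ = 0.81 ξ₂.
Substitute: (1·0.81 + 1) ξ₂ = 137.8 → ξ₂ = 76.14 mol, ξ₁ = 61.67 mol.
Outlet amounts (n = n₀ + Σ ν·ξ):
  A: 288.3 − 1(61.67) − 1(76.14) = 150.5
  D: 488.8 − 3(61.67) − 2(76.14) = 151.5
  C: 0 + 2(61.67) = 123.3
  E: 0 + 1(76.14) = 76.14

152 mol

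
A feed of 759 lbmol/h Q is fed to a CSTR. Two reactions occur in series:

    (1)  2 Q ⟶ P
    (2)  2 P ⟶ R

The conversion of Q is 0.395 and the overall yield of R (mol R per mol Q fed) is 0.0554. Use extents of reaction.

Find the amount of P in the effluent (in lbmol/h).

65.8 lbmol/h

Conversion of Q: Q consumed = 2ξ₁ = 0.395 × 759 → ξ₁ = 149.9 lbmol/h.
Yield of R: 1ξ₂ / 759 = 0.0554 → ξ₂ = 42.05 lbmol/h.
Outlet amounts (n = n₀ + Σ ν·ξ):
  Q: 759 − 2(149.9) = 459.2
  P: 0 + 1(149.9) − 2(42.05) = 65.81
  R: 0 + 1(42.05) = 42.05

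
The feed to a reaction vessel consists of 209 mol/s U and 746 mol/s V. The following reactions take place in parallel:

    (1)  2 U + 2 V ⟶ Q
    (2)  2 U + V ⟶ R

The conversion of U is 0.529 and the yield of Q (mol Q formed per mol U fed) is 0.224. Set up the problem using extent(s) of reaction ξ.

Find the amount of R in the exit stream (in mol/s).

8.46 mol/s

Yield of Q: 1ξ₁ / 209 = 0.224 → ξ₁ = 46.82 mol/s.
Conversion of U: 2ξ₁ + 2ξ₂ = 0.529 × 209 = 110.6 → ξ₂ = 8.465 mol/s.
Outlet amounts (n = n₀ + Σ ν·ξ):
  U: 209 − 2(46.82) − 2(8.465) = 98.44
  V: 746 − 2(46.82) − 1(8.465) = 643.9
  Q: 0 + 1(46.82) = 46.82
  R: 0 + 1(8.465) = 8.465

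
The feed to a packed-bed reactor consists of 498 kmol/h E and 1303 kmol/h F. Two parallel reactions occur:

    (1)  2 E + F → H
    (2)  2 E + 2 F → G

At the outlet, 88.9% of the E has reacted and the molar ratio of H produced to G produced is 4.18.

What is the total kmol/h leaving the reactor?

Conversion of E: E consumed = 0.889 × 498 = 442.7 kmol/h = 2ξ₁ + 2ξ₂.
Selectivity: 1ξ₁ / (1ξ₂) = 4.18 → ξ₁ = 4.18 ξ₂.
Substitute: (2·4.18 + 2) ξ₂ = 442.7 → ξ₂ = 42.73 kmol/h, ξ₁ = 178.6 kmol/h.
Outlet amounts (n = n₀ + Σ ν·ξ):
  E: 498 − 2(178.6) − 2(42.73) = 55.28
  F: 1303 − 1(178.6) − 2(42.73) = 1039
  H: 0 + 1(178.6) = 178.6
  G: 0 + 1(42.73) = 42.73
Total out = 55.28 + 1039 + 178.6 + 42.73 = 1316 kmol/h.

1320 kmol/h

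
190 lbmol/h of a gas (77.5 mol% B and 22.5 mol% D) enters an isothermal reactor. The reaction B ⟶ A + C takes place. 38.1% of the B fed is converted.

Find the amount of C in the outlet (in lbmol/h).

56.1 lbmol/h

B reacted = 0.381 × 147.2 = 56.1 lbmol/h; ν_B = −1, so ξ = 56.1/1 = 56.1 lbmol/h.
Outlet amounts (n = n₀ + ν ξ):
  B: 147.2 − 1(56.1) = 91.15
  A: 0 + 1(56.1) = 56.1
  C: 0 + 1(56.1) = 56.1
  D: 42.75 (inert)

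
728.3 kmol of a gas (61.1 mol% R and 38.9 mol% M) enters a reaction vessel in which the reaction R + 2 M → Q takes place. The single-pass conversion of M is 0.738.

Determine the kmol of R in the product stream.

340 kmol

M reacted = 0.738 × 283.3 = 209.1 kmol; ν_M = −2, so ξ = 209.1/2 = 104.5 kmol.
Outlet amounts (n = n₀ + ν ξ):
  R: 445 − 1(104.5) = 340.5
  M: 283.3 − 2(104.5) = 74.23
  Q: 0 + 1(104.5) = 104.5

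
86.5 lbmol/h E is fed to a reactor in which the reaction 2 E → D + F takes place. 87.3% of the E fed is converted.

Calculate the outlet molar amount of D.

E reacted = 0.873 × 86.5 = 75.51 lbmol/h; ν_E = −2, so ξ = 75.51/2 = 37.76 lbmol/h.
Outlet amounts (n = n₀ + ν ξ):
  E: 86.5 − 2(37.76) = 10.99
  D: 0 + 1(37.76) = 37.76
  F: 0 + 1(37.76) = 37.76

37.8 lbmol/h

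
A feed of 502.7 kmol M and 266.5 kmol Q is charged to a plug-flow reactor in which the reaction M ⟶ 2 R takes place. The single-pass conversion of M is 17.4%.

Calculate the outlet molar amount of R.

175 kmol

M reacted = 0.174 × 502.7 = 87.47 kmol; ν_M = −1, so ξ = 87.47/1 = 87.47 kmol.
Outlet amounts (n = n₀ + ν ξ):
  M: 502.7 − 1(87.47) = 415.2
  R: 0 + 2(87.47) = 174.9
  Q: 266.5 (inert)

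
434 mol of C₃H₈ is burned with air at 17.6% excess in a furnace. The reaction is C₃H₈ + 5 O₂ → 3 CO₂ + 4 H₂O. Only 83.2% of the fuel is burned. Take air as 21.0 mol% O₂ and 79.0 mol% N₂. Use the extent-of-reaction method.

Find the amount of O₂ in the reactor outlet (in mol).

746 mol

Stoichiometric O₂ = 5 × 434 = 2170 mol; O₂ fed = 2170 × 1.176 = 2552 mol.
N₂ fed = 2552 × 79/21 = 9600 mol.
Fuel reacted = 0.832 × 434 → ξ = 361.1 mol.
Outlet (n = n₀ + ν ξ):
  C₃H₈: 434 − 1(361.1) = 72.91
  O₂: 2552 − 5(361.1) = 746.5
  N₂: 9600 (inert)
  CO₂: 0 + 3(361.1) = 1083
  H₂O: 0 + 4(361.1) = 1444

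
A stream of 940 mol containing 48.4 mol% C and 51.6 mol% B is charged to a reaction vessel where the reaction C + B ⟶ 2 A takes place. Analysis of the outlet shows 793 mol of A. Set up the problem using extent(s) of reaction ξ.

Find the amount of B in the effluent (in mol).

88.5 mol

For A: n = n₀ + 2ξ → 793 = 0 + 2ξ, giving ξ = 396.5 mol.
Outlet amounts (n = n₀ + ν ξ):
  C: 455 − 1(396.5) = 58.46
  B: 485 − 1(396.5) = 88.54
  A: 0 + 2(396.5) = 793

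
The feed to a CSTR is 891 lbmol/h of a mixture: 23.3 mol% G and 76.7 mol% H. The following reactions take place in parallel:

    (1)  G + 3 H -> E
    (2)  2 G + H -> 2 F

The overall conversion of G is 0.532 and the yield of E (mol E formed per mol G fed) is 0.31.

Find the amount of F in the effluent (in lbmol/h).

Yield of E: 1ξ₁ / 207.6 = 0.31 → ξ₁ = 64.36 lbmol/h.
Conversion of G: 1ξ₁ + 2ξ₂ = 0.532 × 207.6 = 110.4 → ξ₂ = 23.04 lbmol/h.
Outlet amounts (n = n₀ + Σ ν·ξ):
  G: 207.6 − 1(64.36) − 2(23.04) = 97.16
  H: 683.4 − 3(64.36) − 1(23.04) = 467.3
  E: 0 + 1(64.36) = 64.36
  F: 0 + 2(23.04) = 46.09

46.1 lbmol/h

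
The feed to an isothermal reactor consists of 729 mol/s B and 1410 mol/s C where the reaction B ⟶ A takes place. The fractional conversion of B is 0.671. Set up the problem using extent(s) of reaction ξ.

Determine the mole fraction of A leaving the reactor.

0.229

B reacted = 0.671 × 729 = 489.2 mol/s; ν_B = −1, so ξ = 489.2/1 = 489.2 mol/s.
Outlet amounts (n = n₀ + ν ξ):
  B: 729 − 1(489.2) = 239.8
  A: 0 + 1(489.2) = 489.2
  C: 1410 (inert)
Total out = 2139 mol/s; y_A = 489.2 / 2139 = 0.2287.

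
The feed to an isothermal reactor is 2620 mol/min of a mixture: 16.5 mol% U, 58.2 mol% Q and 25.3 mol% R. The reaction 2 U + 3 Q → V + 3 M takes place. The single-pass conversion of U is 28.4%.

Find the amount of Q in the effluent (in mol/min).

U reacted = 0.284 × 432.3 = 122.8 mol/min; ν_U = −2, so ξ = 122.8/2 = 61.39 mol/min.
Outlet amounts (n = n₀ + ν ξ):
  U: 432.3 − 2(61.39) = 309.5
  Q: 1525 − 3(61.39) = 1341
  V: 0 + 1(61.39) = 61.39
  M: 0 + 3(61.39) = 184.2
  R: 662.9 (inert)

1340 mol/min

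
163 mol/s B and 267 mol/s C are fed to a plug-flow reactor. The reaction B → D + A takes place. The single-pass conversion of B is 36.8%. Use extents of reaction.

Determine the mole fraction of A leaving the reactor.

0.122

B reacted = 0.368 × 163 = 59.98 mol/s; ν_B = −1, so ξ = 59.98/1 = 59.98 mol/s.
Outlet amounts (n = n₀ + ν ξ):
  B: 163 − 1(59.98) = 103
  D: 0 + 1(59.98) = 59.98
  A: 0 + 1(59.98) = 59.98
  C: 267 (inert)
Total out = 490 mol/s; y_A = 59.98 / 490 = 0.1224.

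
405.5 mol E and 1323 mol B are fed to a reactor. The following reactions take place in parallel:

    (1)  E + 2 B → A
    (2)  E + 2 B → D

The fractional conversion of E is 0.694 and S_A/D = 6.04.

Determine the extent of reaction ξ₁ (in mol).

Conversion of E: E consumed = 0.694 × 405.5 = 281.4 mol = 1ξ₁ + 1ξ₂.
Selectivity: 1ξ₁ / (1ξ₂) = 6.04 → ξ₁ = 6.04 ξ₂.
Substitute: (1·6.04 + 1) ξ₂ = 281.4 → ξ₂ = 39.97 mol, ξ₁ = 241.4 mol.
Outlet amounts (n = n₀ + Σ ν·ξ):
  E: 405.5 − 1(241.4) − 1(39.97) = 124.1
  B: 1323 − 2(241.4) − 2(39.97) = 760.2
  A: 0 + 1(241.4) = 241.4
  D: 0 + 1(39.97) = 39.97

ξ₁ = 241 mol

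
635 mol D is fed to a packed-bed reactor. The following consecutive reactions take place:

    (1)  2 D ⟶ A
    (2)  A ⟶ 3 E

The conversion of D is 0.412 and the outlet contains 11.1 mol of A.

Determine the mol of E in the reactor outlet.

359 mol

Conversion of D: D consumed = 2ξ₁ = 0.412 × 635 → ξ₁ = 130.8 mol.
A balance: n_A = 0 + 1ξ₁ − 1ξ₂ = 11.1 → ξ₂ = (1·130.8 − 11.1)/1 = 119.7 mol.
Outlet amounts (n = n₀ + Σ ν·ξ):
  D: 635 − 2(130.8) = 373.4
  A: 0 + 1(130.8) − 1(119.7) = 11.1
  E: 0 + 3(119.7) = 359.1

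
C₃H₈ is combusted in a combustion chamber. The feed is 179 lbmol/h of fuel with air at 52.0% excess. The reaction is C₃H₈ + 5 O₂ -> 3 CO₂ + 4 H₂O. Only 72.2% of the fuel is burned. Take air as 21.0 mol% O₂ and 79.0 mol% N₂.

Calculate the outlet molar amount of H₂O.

517 lbmol/h

Stoichiometric O₂ = 5 × 179 = 895 lbmol/h; O₂ fed = 895 × 1.520 = 1360 lbmol/h.
N₂ fed = 1360 × 79/21 = 5118 lbmol/h.
Fuel reacted = 0.722 × 179 → ξ = 129.2 lbmol/h.
Outlet (n = n₀ + ν ξ):
  C₃H₈: 179 − 1(129.2) = 49.76
  O₂: 1360 − 5(129.2) = 714.2
  N₂: 5118 (inert)
  CO₂: 0 + 3(129.2) = 387.7
  H₂O: 0 + 4(129.2) = 517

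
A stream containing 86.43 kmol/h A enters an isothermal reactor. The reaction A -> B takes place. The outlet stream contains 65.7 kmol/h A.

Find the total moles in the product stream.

For A: n = n₀ − 1ξ → 65.7 = 86.43 − 1ξ, giving ξ = 20.73 kmol/h.
Outlet amounts (n = n₀ + ν ξ):
  A: 86.43 − 1(20.73) = 65.7
  B: 0 + 1(20.73) = 20.73
Total out = 65.7 + 20.73 = 86.43 kmol/h.

86.4 kmol/h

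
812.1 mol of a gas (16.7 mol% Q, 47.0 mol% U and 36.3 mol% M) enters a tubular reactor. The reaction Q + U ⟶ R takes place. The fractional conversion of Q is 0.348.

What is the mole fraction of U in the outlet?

0.437

Q reacted = 0.348 × 135.6 = 47.2 mol; ν_Q = −1, so ξ = 47.2/1 = 47.2 mol.
Outlet amounts (n = n₀ + ν ξ):
  Q: 135.6 − 1(47.2) = 88.42
  U: 381.7 − 1(47.2) = 334.5
  R: 0 + 1(47.2) = 47.2
  M: 294.8 (inert)
Total out = 764.9 mol; y_U = 334.5 / 764.9 = 0.4373.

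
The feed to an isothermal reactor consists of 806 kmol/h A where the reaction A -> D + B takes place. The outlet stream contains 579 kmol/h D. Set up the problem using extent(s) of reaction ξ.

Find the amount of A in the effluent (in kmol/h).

For D: n = n₀ + 1ξ → 579 = 0 + 1ξ, giving ξ = 579 kmol/h.
Outlet amounts (n = n₀ + ν ξ):
  A: 806 − 1(579) = 227
  D: 0 + 1(579) = 579
  B: 0 + 1(579) = 579

227 kmol/h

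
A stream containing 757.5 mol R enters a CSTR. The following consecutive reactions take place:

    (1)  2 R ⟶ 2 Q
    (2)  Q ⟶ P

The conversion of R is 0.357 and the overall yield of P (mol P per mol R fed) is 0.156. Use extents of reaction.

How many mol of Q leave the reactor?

Conversion of R: R consumed = 2ξ₁ = 0.357 × 757.5 → ξ₁ = 135.2 mol.
Yield of P: 1ξ₂ / 757.5 = 0.156 → ξ₂ = 118.2 mol.
Outlet amounts (n = n₀ + Σ ν·ξ):
  R: 757.5 − 2(135.2) = 487.1
  Q: 0 + 2(135.2) − 1(118.2) = 152.3
  P: 0 + 1(118.2) = 118.2

152 mol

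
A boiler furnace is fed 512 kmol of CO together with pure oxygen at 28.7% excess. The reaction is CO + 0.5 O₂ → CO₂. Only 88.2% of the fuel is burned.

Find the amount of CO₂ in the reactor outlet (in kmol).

Stoichiometric O₂ = 0.5 × 512 = 256 kmol; O₂ fed = 256 × 1.287 = 329.5 kmol.
Fuel reacted = 0.882 × 512 → ξ = 451.6 kmol.
Outlet (n = n₀ + ν ξ):
  CO: 512 − 1(451.6) = 60.42
  O₂: 329.5 − 0.5(451.6) = 103.7
  CO₂: 0 + 1(451.6) = 451.6

452 kmol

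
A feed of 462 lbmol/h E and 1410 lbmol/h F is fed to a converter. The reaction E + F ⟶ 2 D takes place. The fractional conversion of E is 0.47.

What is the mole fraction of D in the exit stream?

0.232

E reacted = 0.47 × 462 = 217.1 lbmol/h; ν_E = −1, so ξ = 217.1/1 = 217.1 lbmol/h.
Outlet amounts (n = n₀ + ν ξ):
  E: 462 − 1(217.1) = 244.9
  F: 1410 − 1(217.1) = 1193
  D: 0 + 2(217.1) = 434.3
Total out = 1872 lbmol/h; y_D = 434.3 / 1872 = 0.232.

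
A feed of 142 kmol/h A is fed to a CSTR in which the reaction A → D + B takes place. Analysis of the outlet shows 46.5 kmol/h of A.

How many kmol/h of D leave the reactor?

For A: n = n₀ − 1ξ → 46.5 = 142 − 1ξ, giving ξ = 95.5 kmol/h.
Outlet amounts (n = n₀ + ν ξ):
  A: 142 − 1(95.5) = 46.5
  D: 0 + 1(95.5) = 95.5
  B: 0 + 1(95.5) = 95.5

95.5 kmol/h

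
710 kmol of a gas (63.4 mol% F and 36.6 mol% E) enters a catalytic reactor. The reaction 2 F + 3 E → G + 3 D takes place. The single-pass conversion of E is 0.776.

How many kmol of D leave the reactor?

E reacted = 0.776 × 259.9 = 201.7 kmol; ν_E = −3, so ξ = 201.7/3 = 67.22 kmol.
Outlet amounts (n = n₀ + ν ξ):
  F: 450.1 − 2(67.22) = 315.7
  E: 259.9 − 3(67.22) = 58.21
  G: 0 + 1(67.22) = 67.22
  D: 0 + 3(67.22) = 201.7

202 kmol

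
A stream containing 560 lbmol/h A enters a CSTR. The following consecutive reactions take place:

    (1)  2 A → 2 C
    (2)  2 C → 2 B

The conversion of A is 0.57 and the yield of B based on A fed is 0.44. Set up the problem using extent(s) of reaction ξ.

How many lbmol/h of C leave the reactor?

72.8 lbmol/h

Conversion of A: A consumed = 2ξ₁ = 0.57 × 560 → ξ₁ = 159.6 lbmol/h.
Yield of B: 2ξ₂ / 560 = 0.44 → ξ₂ = 123.2 lbmol/h.
Outlet amounts (n = n₀ + Σ ν·ξ):
  A: 560 − 2(159.6) = 240.8
  C: 0 + 2(159.6) − 2(123.2) = 72.8
  B: 0 + 2(123.2) = 246.4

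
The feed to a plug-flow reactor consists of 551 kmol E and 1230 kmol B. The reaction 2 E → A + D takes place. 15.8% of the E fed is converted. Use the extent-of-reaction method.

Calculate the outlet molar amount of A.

E reacted = 0.158 × 551 = 87.06 kmol; ν_E = −2, so ξ = 87.06/2 = 43.53 kmol.
Outlet amounts (n = n₀ + ν ξ):
  E: 551 − 2(43.53) = 463.9
  A: 0 + 1(43.53) = 43.53
  D: 0 + 1(43.53) = 43.53
  B: 1230 (inert)

43.5 kmol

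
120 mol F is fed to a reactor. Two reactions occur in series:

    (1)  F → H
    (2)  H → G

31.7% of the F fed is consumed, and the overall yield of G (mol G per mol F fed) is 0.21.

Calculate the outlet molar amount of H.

Conversion of F: F consumed = 1ξ₁ = 0.317 × 120 → ξ₁ = 38.04 mol.
Yield of G: 1ξ₂ / 120 = 0.21 → ξ₂ = 25.2 mol.
Outlet amounts (n = n₀ + Σ ν·ξ):
  F: 120 − 1(38.04) = 81.96
  H: 0 + 1(38.04) − 1(25.2) = 12.84
  G: 0 + 1(25.2) = 25.2

12.8 mol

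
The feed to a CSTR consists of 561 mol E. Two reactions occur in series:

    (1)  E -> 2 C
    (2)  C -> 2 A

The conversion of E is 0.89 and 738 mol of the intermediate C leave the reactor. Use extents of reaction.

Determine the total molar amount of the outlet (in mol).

Conversion of E: E consumed = 1ξ₁ = 0.89 × 561 → ξ₁ = 499.3 mol.
C balance: n_C = 0 + 2ξ₁ − 1ξ₂ = 738 → ξ₂ = (2·499.3 − 738)/1 = 260.6 mol.
Outlet amounts (n = n₀ + Σ ν·ξ):
  E: 561 − 1(499.3) = 61.71
  C: 0 + 2(499.3) − 1(260.6) = 738
  A: 0 + 2(260.6) = 521.2
Total out = 61.71 + 738 + 521.2 = 1321 mol.

1320 mol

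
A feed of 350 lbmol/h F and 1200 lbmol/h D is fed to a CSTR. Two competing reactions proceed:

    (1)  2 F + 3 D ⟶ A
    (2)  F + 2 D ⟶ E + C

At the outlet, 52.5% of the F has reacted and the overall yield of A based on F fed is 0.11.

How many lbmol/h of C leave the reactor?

107 lbmol/h

Yield of A: 1ξ₁ / 350 = 0.11 → ξ₁ = 38.5 lbmol/h.
Conversion of F: 2ξ₁ + 1ξ₂ = 0.525 × 350 = 183.8 → ξ₂ = 106.8 lbmol/h.
Outlet amounts (n = n₀ + Σ ν·ξ):
  F: 350 − 2(38.5) − 1(106.8) = 166.2
  D: 1200 − 3(38.5) − 2(106.8) = 871
  A: 0 + 1(38.5) = 38.5
  E: 0 + 1(106.8) = 106.8
  C: 0 + 1(106.8) = 106.8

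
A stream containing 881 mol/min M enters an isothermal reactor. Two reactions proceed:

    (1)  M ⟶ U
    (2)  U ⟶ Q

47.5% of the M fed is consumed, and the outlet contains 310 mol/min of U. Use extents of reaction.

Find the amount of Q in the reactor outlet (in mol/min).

108 mol/min

Conversion of M: M consumed = 1ξ₁ = 0.475 × 881 → ξ₁ = 418.5 mol/min.
U balance: n_U = 0 + 1ξ₁ − 1ξ₂ = 310 → ξ₂ = (1·418.5 − 310)/1 = 108.5 mol/min.
Outlet amounts (n = n₀ + Σ ν·ξ):
  M: 881 − 1(418.5) = 462.5
  U: 0 + 1(418.5) − 1(108.5) = 310
  Q: 0 + 1(108.5) = 108.5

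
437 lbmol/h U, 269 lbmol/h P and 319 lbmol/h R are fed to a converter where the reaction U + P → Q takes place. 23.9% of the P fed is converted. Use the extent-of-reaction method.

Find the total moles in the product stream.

961 lbmol/h

P reacted = 0.239 × 269 = 64.29 lbmol/h; ν_P = −1, so ξ = 64.29/1 = 64.29 lbmol/h.
Outlet amounts (n = n₀ + ν ξ):
  U: 437 − 1(64.29) = 372.7
  P: 269 − 1(64.29) = 204.7
  Q: 0 + 1(64.29) = 64.29
  R: 319 (inert)
Total out = 372.7 + 204.7 + 64.29 + 319 = 960.7 lbmol/h.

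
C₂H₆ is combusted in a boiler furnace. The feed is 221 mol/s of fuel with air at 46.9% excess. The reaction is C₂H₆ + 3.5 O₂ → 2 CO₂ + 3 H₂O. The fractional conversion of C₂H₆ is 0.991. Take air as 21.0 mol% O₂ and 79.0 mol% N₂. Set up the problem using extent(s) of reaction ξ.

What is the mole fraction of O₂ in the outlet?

0.0644

Stoichiometric O₂ = 3.5 × 221 = 773.5 mol/s; O₂ fed = 773.5 × 1.469 = 1136 mol/s.
N₂ fed = 1136 × 79/21 = 4275 mol/s.
Fuel reacted = 0.991 × 221 → ξ = 219 mol/s.
Outlet (n = n₀ + ν ξ):
  C₂H₆: 221 − 1(219) = 1.989
  O₂: 1136 − 3.5(219) = 369.7
  N₂: 4275 (inert)
  CO₂: 0 + 2(219) = 438
  H₂O: 0 + 3(219) = 657
Total out = 5741 mol/s; y_O₂ = 369.7 / 5741 = 0.0644.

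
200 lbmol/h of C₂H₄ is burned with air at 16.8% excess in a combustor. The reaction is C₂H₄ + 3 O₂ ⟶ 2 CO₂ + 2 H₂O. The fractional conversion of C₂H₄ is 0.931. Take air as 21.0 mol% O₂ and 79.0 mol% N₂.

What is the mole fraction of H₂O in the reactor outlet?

0.105

Stoichiometric O₂ = 3 × 200 = 600 lbmol/h; O₂ fed = 600 × 1.168 = 700.8 lbmol/h.
N₂ fed = 700.8 × 79/21 = 2636 lbmol/h.
Fuel reacted = 0.931 × 200 → ξ = 186.2 lbmol/h.
Outlet (n = n₀ + ν ξ):
  C₂H₄: 200 − 1(186.2) = 13.8
  O₂: 700.8 − 3(186.2) = 142.2
  N₂: 2636 (inert)
  CO₂: 0 + 2(186.2) = 372.4
  H₂O: 0 + 2(186.2) = 372.4
Total out = 3537 lbmol/h; y_H₂O = 372.4 / 3537 = 0.1053.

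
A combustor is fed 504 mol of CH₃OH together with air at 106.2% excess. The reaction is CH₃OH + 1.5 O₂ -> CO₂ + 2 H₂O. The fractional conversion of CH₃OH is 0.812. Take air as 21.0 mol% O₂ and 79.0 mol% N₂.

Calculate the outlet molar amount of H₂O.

818 mol

Stoichiometric O₂ = 1.5 × 504 = 756 mol; O₂ fed = 756 × 2.062 = 1559 mol.
N₂ fed = 1559 × 79/21 = 5864 mol.
Fuel reacted = 0.812 × 504 → ξ = 409.2 mol.
Outlet (n = n₀ + ν ξ):
  CH₃OH: 504 − 1(409.2) = 94.75
  O₂: 1559 − 1.5(409.2) = 945
  N₂: 5864 (inert)
  CO₂: 0 + 1(409.2) = 409.2
  H₂O: 0 + 2(409.2) = 818.5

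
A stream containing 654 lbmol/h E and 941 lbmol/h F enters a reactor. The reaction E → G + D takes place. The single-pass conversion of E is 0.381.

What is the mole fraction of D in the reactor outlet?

E reacted = 0.381 × 654 = 249.2 lbmol/h; ν_E = −1, so ξ = 249.2/1 = 249.2 lbmol/h.
Outlet amounts (n = n₀ + ν ξ):
  E: 654 − 1(249.2) = 404.8
  G: 0 + 1(249.2) = 249.2
  D: 0 + 1(249.2) = 249.2
  F: 941 (inert)
Total out = 1844 lbmol/h; y_D = 249.2 / 1844 = 0.1351.

0.135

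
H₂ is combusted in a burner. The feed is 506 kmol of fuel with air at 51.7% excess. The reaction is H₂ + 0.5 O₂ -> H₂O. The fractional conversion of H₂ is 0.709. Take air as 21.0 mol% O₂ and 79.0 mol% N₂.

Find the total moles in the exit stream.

2150 kmol

Stoichiometric O₂ = 0.5 × 506 = 253 kmol; O₂ fed = 253 × 1.517 = 383.8 kmol.
N₂ fed = 383.8 × 79/21 = 1444 kmol.
Fuel reacted = 0.709 × 506 → ξ = 358.8 kmol.
Outlet (n = n₀ + ν ξ):
  H₂: 506 − 1(358.8) = 147.2
  O₂: 383.8 − 0.5(358.8) = 204.4
  N₂: 1444 (inert)
  H₂O: 0 + 1(358.8) = 358.8
Total out = 147.2 + 204.4 + 1444 + 358.8 = 2154 kmol.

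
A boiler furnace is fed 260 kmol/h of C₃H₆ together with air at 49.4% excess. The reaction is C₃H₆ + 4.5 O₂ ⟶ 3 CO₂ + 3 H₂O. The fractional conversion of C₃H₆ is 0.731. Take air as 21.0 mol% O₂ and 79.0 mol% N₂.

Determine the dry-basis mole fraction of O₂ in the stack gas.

Stoichiometric O₂ = 4.5 × 260 = 1170 kmol/h; O₂ fed = 1170 × 1.494 = 1748 kmol/h.
N₂ fed = 1748 × 79/21 = 6576 kmol/h.
Fuel reacted = 0.731 × 260 → ξ = 190.1 kmol/h.
Outlet (n = n₀ + ν ξ):
  C₃H₆: 260 − 1(190.1) = 69.94
  O₂: 1748 − 4.5(190.1) = 892.7
  N₂: 6576 (inert)
  CO₂: 0 + 3(190.1) = 570.2
  H₂O: 0 + 3(190.1) = 570.2
Dry total = 8109 kmol/h; y_O₂ (dry) = 892.7 / 8109 = 0.1101.

0.11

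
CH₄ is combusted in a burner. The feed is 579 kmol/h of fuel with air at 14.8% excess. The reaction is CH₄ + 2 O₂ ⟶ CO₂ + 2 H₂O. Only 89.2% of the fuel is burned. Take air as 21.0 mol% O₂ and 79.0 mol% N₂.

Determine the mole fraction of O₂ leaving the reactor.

Stoichiometric O₂ = 2 × 579 = 1158 kmol/h; O₂ fed = 1158 × 1.148 = 1329 kmol/h.
N₂ fed = 1329 × 79/21 = 5001 kmol/h.
Fuel reacted = 0.892 × 579 → ξ = 516.5 kmol/h.
Outlet (n = n₀ + ν ξ):
  CH₄: 579 − 1(516.5) = 62.53
  O₂: 1329 − 2(516.5) = 296.4
  N₂: 5001 (inert)
  CO₂: 0 + 1(516.5) = 516.5
  H₂O: 0 + 2(516.5) = 1033
Total out = 6909 kmol/h; y_O₂ = 296.4 / 6909 = 0.04291.

0.0429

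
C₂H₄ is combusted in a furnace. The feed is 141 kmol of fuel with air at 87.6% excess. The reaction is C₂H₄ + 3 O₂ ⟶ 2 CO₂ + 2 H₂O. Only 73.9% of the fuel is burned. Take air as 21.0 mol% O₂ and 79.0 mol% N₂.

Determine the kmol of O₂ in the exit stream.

Stoichiometric O₂ = 3 × 141 = 423 kmol; O₂ fed = 423 × 1.876 = 793.5 kmol.
N₂ fed = 793.5 × 79/21 = 2985 kmol.
Fuel reacted = 0.739 × 141 → ξ = 104.2 kmol.
Outlet (n = n₀ + ν ξ):
  C₂H₄: 141 − 1(104.2) = 36.8
  O₂: 793.5 − 3(104.2) = 481
  N₂: 2985 (inert)
  CO₂: 0 + 2(104.2) = 208.4
  H₂O: 0 + 2(104.2) = 208.4

481 kmol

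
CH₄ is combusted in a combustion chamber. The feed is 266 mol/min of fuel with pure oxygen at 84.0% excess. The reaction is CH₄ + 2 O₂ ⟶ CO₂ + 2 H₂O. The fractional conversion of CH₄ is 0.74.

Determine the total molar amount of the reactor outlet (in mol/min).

1240 mol/min

Stoichiometric O₂ = 2 × 266 = 532 mol/min; O₂ fed = 532 × 1.840 = 978.9 mol/min.
Fuel reacted = 0.74 × 266 → ξ = 196.8 mol/min.
Outlet (n = n₀ + ν ξ):
  CH₄: 266 − 1(196.8) = 69.16
  O₂: 978.9 − 2(196.8) = 585.2
  CO₂: 0 + 1(196.8) = 196.8
  H₂O: 0 + 2(196.8) = 393.7
Total out = 69.16 + 585.2 + 196.8 + 393.7 = 1245 mol/min.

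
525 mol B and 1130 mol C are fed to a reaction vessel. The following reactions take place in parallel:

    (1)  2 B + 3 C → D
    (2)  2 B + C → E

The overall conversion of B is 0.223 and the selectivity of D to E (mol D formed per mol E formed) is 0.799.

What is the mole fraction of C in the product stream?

Conversion of B: B consumed = 0.223 × 525 = 117.1 mol = 2ξ₁ + 2ξ₂.
Selectivity: 1ξ₁ / (1ξ₂) = 0.799 → ξ₁ = 0.799 ξ₂.
Substitute: (2·0.799 + 2) ξ₂ = 117.1 → ξ₂ = 32.54 mol, ξ₁ = 26 mol.
Outlet amounts (n = n₀ + Σ ν·ξ):
  B: 525 − 2(26) − 2(32.54) = 407.9
  C: 1130 − 3(26) − 1(32.54) = 1019
  D: 0 + 1(26) = 26
  E: 0 + 1(32.54) = 32.54
Total out = 1486 mol; y_C = 1019 / 1486 = 0.6861.

0.686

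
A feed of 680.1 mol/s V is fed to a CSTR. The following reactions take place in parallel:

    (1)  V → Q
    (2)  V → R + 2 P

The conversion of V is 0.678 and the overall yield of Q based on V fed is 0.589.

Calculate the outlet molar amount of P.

121 mol/s

Yield of Q: 1ξ₁ / 680.1 = 0.589 → ξ₁ = 400.6 mol/s.
Conversion of V: 1ξ₁ + 1ξ₂ = 0.678 × 680.1 = 461.1 → ξ₂ = 60.53 mol/s.
Outlet amounts (n = n₀ + Σ ν·ξ):
  V: 680.1 − 1(400.6) − 1(60.53) = 219
  Q: 0 + 1(400.6) = 400.6
  R: 0 + 1(60.53) = 60.53
  P: 0 + 2(60.53) = 121.1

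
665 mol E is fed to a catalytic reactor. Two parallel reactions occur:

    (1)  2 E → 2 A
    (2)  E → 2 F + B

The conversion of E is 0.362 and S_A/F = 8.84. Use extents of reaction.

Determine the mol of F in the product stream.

Conversion of E: E consumed = 0.362 × 665 = 240.7 mol = 2ξ₁ + 1ξ₂.
Selectivity: 2ξ₁ / (2ξ₂) = 8.84 → ξ₁ = 8.84 ξ₂.
Substitute: (2·8.84 + 1) ξ₂ = 240.7 → ξ₂ = 12.89 mol, ξ₁ = 113.9 mol.
Outlet amounts (n = n₀ + Σ ν·ξ):
  E: 665 − 2(113.9) − 1(12.89) = 424.3
  A: 0 + 2(113.9) = 227.8
  F: 0 + 2(12.89) = 25.77
  B: 0 + 1(12.89) = 12.89

25.8 mol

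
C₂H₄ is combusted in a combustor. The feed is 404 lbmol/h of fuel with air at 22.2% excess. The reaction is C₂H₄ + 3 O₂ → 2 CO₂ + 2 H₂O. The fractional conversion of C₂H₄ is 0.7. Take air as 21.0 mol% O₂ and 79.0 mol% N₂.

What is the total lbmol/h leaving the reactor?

Stoichiometric O₂ = 3 × 404 = 1212 lbmol/h; O₂ fed = 1212 × 1.222 = 1481 lbmol/h.
N₂ fed = 1481 × 79/21 = 5572 lbmol/h.
Fuel reacted = 0.7 × 404 → ξ = 282.8 lbmol/h.
Outlet (n = n₀ + ν ξ):
  C₂H₄: 404 − 1(282.8) = 121.2
  O₂: 1481 − 3(282.8) = 632.7
  N₂: 5572 (inert)
  CO₂: 0 + 2(282.8) = 565.6
  H₂O: 0 + 2(282.8) = 565.6
Total out = 121.2 + 632.7 + 5572 + 565.6 + 565.6 = 7457 lbmol/h.

7460 lbmol/h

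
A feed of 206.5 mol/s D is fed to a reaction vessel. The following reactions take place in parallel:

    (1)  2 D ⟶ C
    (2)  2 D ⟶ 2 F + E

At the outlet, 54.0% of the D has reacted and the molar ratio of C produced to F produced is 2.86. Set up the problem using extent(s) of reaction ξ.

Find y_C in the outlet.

Conversion of D: D consumed = 0.54 × 206.5 = 111.5 mol/s = 2ξ₁ + 2ξ₂.
Selectivity: 1ξ₁ / (2ξ₂) = 2.86 → ξ₁ = 5.72 ξ₂.
Substitute: (2·5.72 + 2) ξ₂ = 111.5 → ξ₂ = 8.297 mol/s, ξ₁ = 47.46 mol/s.
Outlet amounts (n = n₀ + Σ ν·ξ):
  D: 206.5 − 2(47.46) − 2(8.297) = 94.99
  C: 0 + 1(47.46) = 47.46
  F: 0 + 2(8.297) = 16.59
  E: 0 + 1(8.297) = 8.297
Total out = 167.3 mol/s; y_C = 47.46 / 167.3 = 0.2836.

0.284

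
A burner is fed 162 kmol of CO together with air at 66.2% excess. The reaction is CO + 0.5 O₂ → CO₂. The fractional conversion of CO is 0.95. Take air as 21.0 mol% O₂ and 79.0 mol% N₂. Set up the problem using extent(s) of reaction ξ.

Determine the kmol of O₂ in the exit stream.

57.7 kmol

Stoichiometric O₂ = 0.5 × 162 = 81 kmol; O₂ fed = 81 × 1.662 = 134.6 kmol.
N₂ fed = 134.6 × 79/21 = 506.4 kmol.
Fuel reacted = 0.95 × 162 → ξ = 153.9 kmol.
Outlet (n = n₀ + ν ξ):
  CO: 162 − 1(153.9) = 8.1
  O₂: 134.6 − 0.5(153.9) = 57.67
  N₂: 506.4 (inert)
  CO₂: 0 + 1(153.9) = 153.9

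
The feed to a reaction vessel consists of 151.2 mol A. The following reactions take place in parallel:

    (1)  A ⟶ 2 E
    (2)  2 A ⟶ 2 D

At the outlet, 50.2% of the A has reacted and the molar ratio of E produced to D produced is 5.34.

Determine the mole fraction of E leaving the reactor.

Conversion of A: A consumed = 0.502 × 151.2 = 75.9 mol = 1ξ₁ + 2ξ₂.
Selectivity: 2ξ₁ / (2ξ₂) = 5.34 → ξ₁ = 5.34 ξ₂.
Substitute: (1·5.34 + 2) ξ₂ = 75.9 → ξ₂ = 10.34 mol, ξ₁ = 55.22 mol.
Outlet amounts (n = n₀ + Σ ν·ξ):
  A: 151.2 − 1(55.22) − 2(10.34) = 75.3
  E: 0 + 2(55.22) = 110.4
  D: 0 + 2(10.34) = 20.68
Total out = 206.4 mol; y_E = 110.4 / 206.4 = 0.535.

0.535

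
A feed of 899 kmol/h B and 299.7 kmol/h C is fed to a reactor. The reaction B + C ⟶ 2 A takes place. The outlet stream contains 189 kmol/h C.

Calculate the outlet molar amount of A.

For C: n = n₀ − 1ξ → 189 = 299.7 − 1ξ, giving ξ = 110.7 kmol/h.
Outlet amounts (n = n₀ + ν ξ):
  B: 899 − 1(110.7) = 788.3
  C: 299.7 − 1(110.7) = 189
  A: 0 + 2(110.7) = 221.4

221 kmol/h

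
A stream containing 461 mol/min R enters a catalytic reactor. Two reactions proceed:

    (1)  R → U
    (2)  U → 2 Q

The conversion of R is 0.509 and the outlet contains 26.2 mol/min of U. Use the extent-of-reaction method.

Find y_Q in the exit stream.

Conversion of R: R consumed = 1ξ₁ = 0.509 × 461 → ξ₁ = 234.6 mol/min.
U balance: n_U = 0 + 1ξ₁ − 1ξ₂ = 26.2 → ξ₂ = (1·234.6 − 26.2)/1 = 208.4 mol/min.
Outlet amounts (n = n₀ + Σ ν·ξ):
  R: 461 − 1(234.6) = 226.4
  U: 0 + 1(234.6) − 1(208.4) = 26.2
  Q: 0 + 2(208.4) = 416.9
Total out = 669.4 mol/min; y_Q = 416.9 / 669.4 = 0.6227.

0.623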